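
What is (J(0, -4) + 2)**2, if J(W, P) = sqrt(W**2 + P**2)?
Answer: 36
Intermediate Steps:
J(W, P) = sqrt(P**2 + W**2)
(J(0, -4) + 2)**2 = (sqrt((-4)**2 + 0**2) + 2)**2 = (sqrt(16 + 0) + 2)**2 = (sqrt(16) + 2)**2 = (4 + 2)**2 = 6**2 = 36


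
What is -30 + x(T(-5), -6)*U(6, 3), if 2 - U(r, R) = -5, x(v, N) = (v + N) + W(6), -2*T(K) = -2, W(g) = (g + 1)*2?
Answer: 33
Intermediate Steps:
W(g) = 2 + 2*g (W(g) = (1 + g)*2 = 2 + 2*g)
T(K) = 1 (T(K) = -½*(-2) = 1)
x(v, N) = 14 + N + v (x(v, N) = (v + N) + (2 + 2*6) = (N + v) + (2 + 12) = (N + v) + 14 = 14 + N + v)
U(r, R) = 7 (U(r, R) = 2 - 1*(-5) = 2 + 5 = 7)
-30 + x(T(-5), -6)*U(6, 3) = -30 + (14 - 6 + 1)*7 = -30 + 9*7 = -30 + 63 = 33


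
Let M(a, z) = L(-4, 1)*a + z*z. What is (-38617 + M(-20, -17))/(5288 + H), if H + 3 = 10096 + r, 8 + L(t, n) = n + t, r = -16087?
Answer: 19054/353 ≈ 53.977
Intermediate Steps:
L(t, n) = -8 + n + t (L(t, n) = -8 + (n + t) = -8 + n + t)
M(a, z) = z² - 11*a (M(a, z) = (-8 + 1 - 4)*a + z*z = -11*a + z² = z² - 11*a)
H = -5994 (H = -3 + (10096 - 16087) = -3 - 5991 = -5994)
(-38617 + M(-20, -17))/(5288 + H) = (-38617 + ((-17)² - 11*(-20)))/(5288 - 5994) = (-38617 + (289 + 220))/(-706) = (-38617 + 509)*(-1/706) = -38108*(-1/706) = 19054/353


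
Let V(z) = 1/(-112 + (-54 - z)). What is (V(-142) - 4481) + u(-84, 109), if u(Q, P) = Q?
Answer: -109561/24 ≈ -4565.0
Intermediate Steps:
V(z) = 1/(-166 - z)
(V(-142) - 4481) + u(-84, 109) = (-1/(166 - 142) - 4481) - 84 = (-1/24 - 4481) - 84 = -107545/24 - 84 = -109561/24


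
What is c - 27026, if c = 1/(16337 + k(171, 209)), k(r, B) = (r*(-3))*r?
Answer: -1929278037/71386 ≈ -27026.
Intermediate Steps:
k(r, B) = -3*r² (k(r, B) = (-3*r)*r = -3*r²)
c = -1/71386 (c = 1/(16337 - 3*171²) = 1/(16337 - 3*29241) = 1/(16337 - 87723) = 1/(-71386) = -1/71386 ≈ -1.4008e-5)
c - 27026 = -1/71386 - 27026 = -1929278037/71386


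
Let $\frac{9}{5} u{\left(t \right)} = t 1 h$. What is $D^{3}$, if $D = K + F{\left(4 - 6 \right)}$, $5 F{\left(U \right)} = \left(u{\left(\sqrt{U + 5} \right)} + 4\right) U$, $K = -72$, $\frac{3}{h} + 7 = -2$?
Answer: $- \frac{4036755392}{10125} + \frac{197448392 \sqrt{3}}{164025} \approx -3.9661 \cdot 10^{5}$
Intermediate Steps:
$h = - \frac{1}{3}$ ($h = \frac{3}{-7 - 2} = \frac{3}{-9} = 3 \left(- \frac{1}{9}\right) = - \frac{1}{3} \approx -0.33333$)
$u{\left(t \right)} = - \frac{5 t}{27}$ ($u{\left(t \right)} = \frac{5 t 1 \left(- \frac{1}{3}\right)}{9} = \frac{5 t \left(- \frac{1}{3}\right)}{9} = \frac{5 \left(- \frac{t}{3}\right)}{9} = - \frac{5 t}{27}$)
$F{\left(U \right)} = \frac{U \left(4 - \frac{5 \sqrt{5 + U}}{27}\right)}{5}$ ($F{\left(U \right)} = \frac{\left(- \frac{5 \sqrt{U + 5}}{27} + 4\right) U}{5} = \frac{\left(- \frac{5 \sqrt{5 + U}}{27} + 4\right) U}{5} = \frac{\left(4 - \frac{5 \sqrt{5 + U}}{27}\right) U}{5} = \frac{U \left(4 - \frac{5 \sqrt{5 + U}}{27}\right)}{5}$)
$D = - \frac{368}{5} + \frac{2 \sqrt{3}}{27}$ ($D = -72 + \frac{\left(4 - 6\right) \left(108 - 5 \sqrt{5 + \left(4 - 6\right)}\right)}{135} = -72 + \frac{1}{135} \left(-2\right) \left(108 - 5 \sqrt{5 - 2}\right) = -72 + \frac{1}{135} \left(-2\right) \left(108 - 5 \sqrt{3}\right) = -72 - \left(\frac{8}{5} - \frac{2 \sqrt{3}}{27}\right) = - \frac{368}{5} + \frac{2 \sqrt{3}}{27} \approx -73.472$)
$D^{3} = \left(- \frac{368}{5} + \frac{2 \sqrt{3}}{27}\right)^{3}$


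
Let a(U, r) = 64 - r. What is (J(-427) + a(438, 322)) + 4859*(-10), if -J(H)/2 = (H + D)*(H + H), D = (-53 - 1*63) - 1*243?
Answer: -1391336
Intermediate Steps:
D = -359 (D = (-53 - 63) - 243 = -116 - 243 = -359)
J(H) = -4*H*(-359 + H) (J(H) = -2*(H - 359)*(H + H) = -2*(-359 + H)*2*H = -4*H*(-359 + H))
(J(-427) + a(438, 322)) + 4859*(-10) = (4*(-427)*(359 - 1*(-427)) + (64 - 1*322)) + 4859*(-10) = (4*(-427)*(359 + 427) + (64 - 322)) - 48590 = (4*(-427)*786 - 258) - 48590 = (-1342488 - 258) - 48590 = -1342746 - 48590 = -1391336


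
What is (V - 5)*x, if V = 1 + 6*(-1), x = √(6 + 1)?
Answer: -10*√7 ≈ -26.458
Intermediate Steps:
x = √7 ≈ 2.6458
V = -5 (V = 1 - 6 = -5)
(V - 5)*x = (-5 - 5)*√7 = -10*√7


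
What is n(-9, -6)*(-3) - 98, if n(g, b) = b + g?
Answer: -53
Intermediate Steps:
n(-9, -6)*(-3) - 98 = (-6 - 9)*(-3) - 98 = -15*(-3) - 98 = 45 - 98 = -53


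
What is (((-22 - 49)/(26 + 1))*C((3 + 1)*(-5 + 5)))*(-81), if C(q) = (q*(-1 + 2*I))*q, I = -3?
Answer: 0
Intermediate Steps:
C(q) = -7*q² (C(q) = (q*(-1 + 2*(-3)))*q = (q*(-1 - 6))*q = (q*(-7))*q = (-7*q)*q = -7*q²)
(((-22 - 49)/(26 + 1))*C((3 + 1)*(-5 + 5)))*(-81) = (((-22 - 49)/(26 + 1))*(-7*(-5 + 5)²*(3 + 1)²))*(-81) = ((-71/27)*(-7*(4*0)²))*(-81) = ((-71*1/27)*(-7*0²))*(-81) = -(-497)*0/27*(-81) = -71/27*0*(-81) = 0*(-81) = 0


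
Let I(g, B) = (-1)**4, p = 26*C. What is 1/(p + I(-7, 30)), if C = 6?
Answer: 1/157 ≈ 0.0063694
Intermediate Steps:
p = 156 (p = 26*6 = 156)
I(g, B) = 1
1/(p + I(-7, 30)) = 1/(156 + 1) = 1/157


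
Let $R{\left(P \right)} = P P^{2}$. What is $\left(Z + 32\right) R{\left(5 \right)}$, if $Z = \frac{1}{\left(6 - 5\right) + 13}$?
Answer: $\frac{56125}{14} \approx 4008.9$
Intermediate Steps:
$Z = \frac{1}{14}$ ($Z = \frac{1}{1 + 13} = \frac{1}{14} \approx 0.071429$)
$R{\left(P \right)} = P^{3}$
$\left(Z + 32\right) R{\left(5 \right)} = \left(\frac{1}{14} + 32\right) 5^{3} = \frac{449}{14} \cdot 125 = \frac{56125}{14}$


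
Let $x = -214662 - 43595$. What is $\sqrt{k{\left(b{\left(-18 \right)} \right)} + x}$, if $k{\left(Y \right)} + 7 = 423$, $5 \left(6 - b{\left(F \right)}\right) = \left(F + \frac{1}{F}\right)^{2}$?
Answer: $3 i \sqrt{28649} \approx 507.78 i$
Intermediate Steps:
$b{\left(F \right)} = 6 - \frac{\left(F + \frac{1}{F}\right)^{2}}{5}$
$x = -258257$
$k{\left(Y \right)} = 416$ ($k{\left(Y \right)} = -7 + 423 = 416$)
$\sqrt{k{\left(b{\left(-18 \right)} \right)} + x} = \sqrt{416 - 258257} = \sqrt{-257841} = 3 i \sqrt{28649}$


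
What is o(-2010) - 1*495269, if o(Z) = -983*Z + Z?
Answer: 1478551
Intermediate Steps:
o(Z) = -982*Z
o(-2010) - 1*495269 = -982*(-2010) - 1*495269 = 1973820 - 495269 = 1478551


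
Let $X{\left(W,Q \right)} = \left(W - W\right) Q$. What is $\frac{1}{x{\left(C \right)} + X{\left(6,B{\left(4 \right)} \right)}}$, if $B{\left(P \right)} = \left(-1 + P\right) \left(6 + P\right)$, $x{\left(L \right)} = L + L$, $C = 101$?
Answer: $\frac{1}{202} \approx 0.0049505$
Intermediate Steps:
$x{\left(L \right)} = 2 L$
$X{\left(W,Q \right)} = 0$ ($X{\left(W,Q \right)} = 0 Q = 0$)
$\frac{1}{x{\left(C \right)} + X{\left(6,B{\left(4 \right)} \right)}} = \frac{1}{2 \cdot 101 + 0} = \frac{1}{202 + 0} = \frac{1}{202}$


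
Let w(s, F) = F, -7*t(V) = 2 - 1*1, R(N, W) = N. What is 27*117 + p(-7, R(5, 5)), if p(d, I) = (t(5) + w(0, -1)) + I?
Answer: 22140/7 ≈ 3162.9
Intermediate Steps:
t(V) = -⅐ (t(V) = -(2 - 1*1)/7 = -(2 - 1)/7 = -⅐*1 = -⅐)
p(d, I) = -8/7 + I (p(d, I) = (-⅐ - 1) + I = -8/7 + I)
27*117 + p(-7, R(5, 5)) = 27*117 + (-8/7 + 5) = 3159 + 27/7 = 22140/7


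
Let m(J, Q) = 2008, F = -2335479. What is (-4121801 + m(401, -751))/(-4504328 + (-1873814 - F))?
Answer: 4119793/4042663 ≈ 1.0191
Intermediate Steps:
(-4121801 + m(401, -751))/(-4504328 + (-1873814 - F)) = (-4121801 + 2008)/(-4504328 + (-1873814 - 1*(-2335479))) = -4119793/(-4504328 + (-1873814 + 2335479)) = -4119793/(-4504328 + 461665) = -4119793/(-4042663) = -4119793*(-1/4042663) = 4119793/4042663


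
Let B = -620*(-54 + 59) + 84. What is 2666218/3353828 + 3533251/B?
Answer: -2960468705335/2528786312 ≈ -1170.7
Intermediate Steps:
B = -3016 (B = -620*5 + 84 = -3100 + 84 = -3016)
2666218/3353828 + 3533251/B = 2666218/3353828 + 3533251/(-3016) = 2666218*(1/3353828) + 3533251*(-1/3016) = 1333109/1676914 - 3533251/3016 = -2960468705335/2528786312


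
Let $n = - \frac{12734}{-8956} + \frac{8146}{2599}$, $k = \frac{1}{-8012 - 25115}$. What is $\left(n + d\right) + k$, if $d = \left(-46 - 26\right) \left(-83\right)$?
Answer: $\frac{2305759700843089}{385542692894} \approx 5980.6$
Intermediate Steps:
$k = - \frac{1}{33127}$ ($k = \frac{1}{-33127} = - \frac{1}{33127} \approx -3.0187 \cdot 10^{-5}$)
$d = 5976$ ($d = \left(-72\right) \left(-83\right) = 5976$)
$n = \frac{53025621}{11638322}$ ($n = \left(-12734\right) \left(- \frac{1}{8956}\right) + 8146 \cdot \frac{1}{2599} = \frac{6367}{4478} + \frac{8146}{2599} = \frac{53025621}{11638322} \approx 4.5561$)
$\left(n + d\right) + k = \left(\frac{53025621}{11638322} + 5976\right) - \frac{1}{33127} = \frac{69603637893}{11638322} - \frac{1}{33127} = \frac{2305759700843089}{385542692894}$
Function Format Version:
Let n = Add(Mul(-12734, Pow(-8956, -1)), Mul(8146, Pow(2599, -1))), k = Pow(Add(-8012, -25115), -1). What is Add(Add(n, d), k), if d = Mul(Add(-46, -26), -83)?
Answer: Rational(2305759700843089, 385542692894) ≈ 5980.6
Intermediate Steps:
k = Rational(-1, 33127) (k = Pow(-33127, -1) = Rational(-1, 33127) ≈ -3.0187e-5)
d = 5976 (d = Mul(-72, -83) = 5976)
n = Rational(53025621, 11638322) (n = Add(Mul(-12734, Rational(-1, 8956)), Mul(8146, Rational(1, 2599))) = Add(Rational(6367, 4478), Rational(8146, 2599)) = Rational(53025621, 11638322) ≈ 4.5561)
Add(Add(n, d), k) = Add(Add(Rational(53025621, 11638322), 5976), Rational(-1, 33127)) = Add(Rational(69603637893, 11638322), Rational(-1, 33127)) = Rational(2305759700843089, 385542692894)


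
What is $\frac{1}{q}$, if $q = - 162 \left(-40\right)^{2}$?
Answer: $- \frac{1}{259200} \approx -3.858 \cdot 10^{-6}$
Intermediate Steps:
$q = -259200$ ($q = \left(-162\right) 1600 = -259200$)
$\frac{1}{q} = \frac{1}{-259200} = - \frac{1}{259200}$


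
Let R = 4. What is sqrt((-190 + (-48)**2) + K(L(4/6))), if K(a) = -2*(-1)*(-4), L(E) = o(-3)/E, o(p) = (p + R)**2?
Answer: 9*sqrt(26) ≈ 45.891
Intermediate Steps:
o(p) = (4 + p)**2 (o(p) = (p + 4)**2 = (4 + p)**2)
L(E) = 1/E (L(E) = (4 - 3)**2/E = 1**2/E = 1/E)
K(a) = -8 (K(a) = 2*(-4) = -8)
sqrt((-190 + (-48)**2) + K(L(4/6))) = sqrt((-190 + (-48)**2) - 8) = sqrt((-190 + 2304) - 8) = sqrt(2114 - 8) = sqrt(2106) = 9*sqrt(26)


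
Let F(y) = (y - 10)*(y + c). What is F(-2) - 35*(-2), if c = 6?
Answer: 22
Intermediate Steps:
F(y) = (-10 + y)*(6 + y) (F(y) = (y - 10)*(y + 6) = (-10 + y)*(6 + y))
F(-2) - 35*(-2) = (-60 + (-2)**2 - 4*(-2)) - 35*(-2) = (-60 + 4 + 8) + 70 = -48 + 70 = 22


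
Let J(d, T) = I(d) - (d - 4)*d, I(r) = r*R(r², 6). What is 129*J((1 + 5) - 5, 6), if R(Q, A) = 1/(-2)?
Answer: 645/2 ≈ 322.50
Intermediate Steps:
R(Q, A) = -½
I(r) = -r/2 (I(r) = r*(-½) = -r/2)
J(d, T) = -d/2 - d*(-4 + d) (J(d, T) = -d/2 - (d - 4)*d = -d/2 - (-4 + d)*d = -d/2 - d*(-4 + d))
129*J((1 + 5) - 5, 6) = 129*(((1 + 5) - 5)*(7 - 2*((1 + 5) - 5))/2) = 129*((6 - 5)*(7 - 2*(6 - 5))/2) = 129*((½)*1*(7 - 2*1)) = 129*((½)*1*(7 - 2)) = 129*((½)*1*5) = 129*(5/2) = 645/2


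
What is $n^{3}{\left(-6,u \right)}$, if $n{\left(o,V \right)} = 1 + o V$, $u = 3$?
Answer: $-4913$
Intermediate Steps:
$n{\left(o,V \right)} = 1 + V o$
$n^{3}{\left(-6,u \right)} = \left(1 + 3 \left(-6\right)\right)^{3} = \left(1 - 18\right)^{3} = \left(-17\right)^{3} = -4913$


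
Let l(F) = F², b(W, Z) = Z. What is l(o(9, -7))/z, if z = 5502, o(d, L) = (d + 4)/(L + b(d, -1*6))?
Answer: 1/5502 ≈ 0.00018175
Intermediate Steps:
o(d, L) = (4 + d)/(-6 + L) (o(d, L) = (d + 4)/(L - 1*6) = (4 + d)/(L - 6) = (4 + d)/(-6 + L))
l(o(9, -7))/z = ((4 + 9)/(-6 - 7))²/5502 = (13/(-13))²*(1/5502) = (-1/13*13)²*(1/5502) = (-1)²*(1/5502) = 1*(1/5502) = 1/5502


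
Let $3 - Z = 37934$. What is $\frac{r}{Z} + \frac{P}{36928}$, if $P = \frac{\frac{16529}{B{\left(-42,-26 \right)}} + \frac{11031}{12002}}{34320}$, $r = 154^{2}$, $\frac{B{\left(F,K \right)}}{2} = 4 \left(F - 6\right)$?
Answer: $- \frac{69262694416555416427}{110777665805791395840} \approx -0.62524$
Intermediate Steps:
$Z = -37931$ ($Z = 3 - 37934 = -37931$)
$B{\left(F,K \right)} = -48 + 8 F$ ($B{\left(F,K \right)} = 2 \cdot 4 \left(F - 6\right) = 2 \cdot 4 \left(-6 + F\right) = 2 \left(-24 + 4 F\right) = -48 + 8 F$)
$r = 23716$
$P = - \frac{97072577}{79086458880}$ ($P = \frac{\frac{16529}{-48 + 8 \left(-42\right)} + \frac{11031}{12002}}{34320} = \left(\frac{16529}{-48 - 336} + 11031 \cdot \frac{1}{12002}\right) \frac{1}{34320} = \left(\frac{16529}{-384} + \frac{11031}{12002}\right) \frac{1}{34320} = \left(16529 \left(- \frac{1}{384}\right) + \frac{11031}{12002}\right) \frac{1}{34320} = \left(- \frac{16529}{384} + \frac{11031}{12002}\right) \frac{1}{34320} = \left(- \frac{97072577}{2304384}\right) \frac{1}{34320} = - \frac{97072577}{79086458880} \approx -0.0012274$)
$\frac{r}{Z} + \frac{P}{36928} = \frac{23716}{-37931} - \frac{97072577}{79086458880 \cdot 36928} = 23716 \left(- \frac{1}{37931}\right) - \frac{97072577}{2920504753520640} = - \frac{23716}{37931} - \frac{97072577}{2920504753520640} = - \frac{69262694416555416427}{110777665805791395840}$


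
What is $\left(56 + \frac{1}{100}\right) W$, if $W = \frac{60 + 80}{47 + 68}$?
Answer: $\frac{39207}{575} \approx 68.186$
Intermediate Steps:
$W = \frac{28}{23}$ ($W = \frac{140}{115} = 140 \cdot \frac{1}{115} = \frac{28}{23} \approx 1.2174$)
$\left(56 + \frac{1}{100}\right) W = \left(56 + \frac{1}{100}\right) \frac{28}{23} = \frac{5601}{100} \cdot \frac{28}{23} = \frac{39207}{575}$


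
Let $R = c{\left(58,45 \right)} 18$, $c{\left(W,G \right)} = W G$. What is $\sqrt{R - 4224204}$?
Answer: $6 i \sqrt{116034} \approx 2043.8 i$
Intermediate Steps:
$c{\left(W,G \right)} = G W$
$R = 46980$ ($R = 45 \cdot 58 \cdot 18 = 2610 \cdot 18 = 46980$)
$\sqrt{R - 4224204} = \sqrt{46980 - 4224204} = \sqrt{-4177224} = 6 i \sqrt{116034}$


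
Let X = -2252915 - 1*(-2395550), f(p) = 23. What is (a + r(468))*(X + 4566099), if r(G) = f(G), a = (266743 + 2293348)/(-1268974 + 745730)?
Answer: 22306499583207/261622 ≈ 8.5262e+7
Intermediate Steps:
a = -2560091/523244 (a = 2560091/(-523244) = 2560091*(-1/523244) = -2560091/523244 ≈ -4.8927)
r(G) = 23
X = 142635 (X = -2252915 + 2395550 = 142635)
(a + r(468))*(X + 4566099) = (-2560091/523244 + 23)*(142635 + 4566099) = (9474521/523244)*4708734 = 22306499583207/261622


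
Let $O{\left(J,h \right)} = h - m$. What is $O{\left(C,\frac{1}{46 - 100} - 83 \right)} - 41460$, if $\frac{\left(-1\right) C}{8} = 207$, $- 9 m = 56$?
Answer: $- \frac{2242987}{54} \approx -41537.0$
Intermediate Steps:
$m = - \frac{56}{9}$ ($m = \left(- \frac{1}{9}\right) 56 = - \frac{56}{9} \approx -6.2222$)
$C = -1656$ ($C = \left(-8\right) 207 = -1656$)
$O{\left(J,h \right)} = \frac{56}{9} + h$ ($O{\left(J,h \right)} = h - - \frac{56}{9} = h + \frac{56}{9} = \frac{56}{9} + h$)
$O{\left(C,\frac{1}{46 - 100} - 83 \right)} - 41460 = \left(\frac{56}{9} + \left(\frac{1}{46 - 100} - 83\right)\right) - 41460 = \left(\frac{56}{9} - \left(83 - \frac{1}{-54}\right)\right) - 41460 = \left(\frac{56}{9} - \frac{4483}{54}\right) - 41460 = - \frac{4147}{54} - 41460 = - \frac{2242987}{54}$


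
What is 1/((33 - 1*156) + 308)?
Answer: 1/185 ≈ 0.0054054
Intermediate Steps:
1/((33 - 1*156) + 308) = 1/((33 - 156) + 308) = 1/(-123 + 308) = 1/185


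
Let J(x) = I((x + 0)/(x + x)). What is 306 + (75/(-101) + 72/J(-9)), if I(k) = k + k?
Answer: 38103/101 ≈ 377.26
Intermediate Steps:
I(k) = 2*k
J(x) = 1 (J(x) = 2*((x + 0)/(x + x)) = 2*(x/((2*x))) = 2*(x*(1/(2*x))) = 2*(½) = 1)
306 + (75/(-101) + 72/J(-9)) = 306 + (75/(-101) + 72/1) = 306 + (75*(-1/101) + 72*1) = 306 + (-75/101 + 72) = 306 + 7197/101 = 38103/101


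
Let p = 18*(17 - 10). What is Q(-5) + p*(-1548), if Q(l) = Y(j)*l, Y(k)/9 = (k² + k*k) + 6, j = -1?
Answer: -195408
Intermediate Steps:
p = 126 (p = 18*7 = 126)
Y(k) = 54 + 18*k² (Y(k) = 9*((k² + k*k) + 6) = 9*((k² + k²) + 6) = 9*(2*k² + 6) = 9*(6 + 2*k²) = 54 + 18*k²)
Q(l) = 72*l (Q(l) = (54 + 18*(-1)²)*l = (54 + 18*1)*l = (54 + 18)*l = 72*l)
Q(-5) + p*(-1548) = 72*(-5) + 126*(-1548) = -360 - 195048 = -195408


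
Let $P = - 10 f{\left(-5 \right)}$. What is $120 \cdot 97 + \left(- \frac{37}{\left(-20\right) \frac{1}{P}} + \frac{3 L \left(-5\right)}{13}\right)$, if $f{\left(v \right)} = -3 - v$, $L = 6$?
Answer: $\frac{150749}{13} \approx 11596.0$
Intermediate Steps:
$P = -20$ ($P = - 10 \left(-3 - -5\right) = - 10 \left(-3 + 5\right) = \left(-10\right) 2 = -20$)
$120 \cdot 97 + \left(- \frac{37}{\left(-20\right) \frac{1}{P}} + \frac{3 L \left(-5\right)}{13}\right) = 120 \cdot 97 + \left(- \frac{37}{\left(-20\right) \frac{1}{-20}} + \frac{3 \cdot 6 \left(-5\right)}{13}\right) = 11640 + \left(- \frac{37}{\left(-20\right) \left(- \frac{1}{20}\right)} + 18 \left(-5\right) \frac{1}{13}\right) = 11640 - \left(\frac{90}{13} + \frac{37}{1}\right) = 11640 - \frac{571}{13} = \frac{150749}{13}$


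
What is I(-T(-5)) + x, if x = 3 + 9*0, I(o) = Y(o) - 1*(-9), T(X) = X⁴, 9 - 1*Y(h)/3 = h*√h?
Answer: 39 + 46875*I ≈ 39.0 + 46875.0*I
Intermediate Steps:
Y(h) = 27 - 3*h^(3/2) (Y(h) = 27 - 3*h*√h = 27 - 3*h^(3/2))
I(o) = 36 - 3*o^(3/2) (I(o) = (27 - 3*o^(3/2)) - 1*(-9) = (27 - 3*o^(3/2)) + 9 = 36 - 3*o^(3/2))
x = 3 (x = 3 + 0 = 3)
I(-T(-5)) + x = (36 - 3*(-15625*I)) + 3 = (36 - (-46875)*I) + 3 = (36 + 46875*I) + 3 = 39 + 46875*I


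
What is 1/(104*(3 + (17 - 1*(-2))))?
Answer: 1/2288 ≈ 0.00043706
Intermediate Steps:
1/(104*(3 + (17 - 1*(-2)))) = 1/(104*(3 + (17 + 2))) = 1/(104*(3 + 19)) = 1/(104*22) = 1/2288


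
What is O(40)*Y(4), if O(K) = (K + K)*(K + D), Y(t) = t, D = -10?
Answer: 9600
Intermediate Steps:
O(K) = 2*K*(-10 + K) (O(K) = (K + K)*(K - 10) = (2*K)*(-10 + K) = 2*K*(-10 + K))
O(40)*Y(4) = (2*40*(-10 + 40))*4 = (2*40*30)*4 = 2400*4 = 9600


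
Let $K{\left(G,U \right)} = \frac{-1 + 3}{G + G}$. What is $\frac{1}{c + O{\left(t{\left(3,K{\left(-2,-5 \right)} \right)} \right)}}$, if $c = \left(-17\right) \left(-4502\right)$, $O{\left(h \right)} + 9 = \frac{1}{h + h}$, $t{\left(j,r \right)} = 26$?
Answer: $\frac{52}{3979301} \approx 1.3068 \cdot 10^{-5}$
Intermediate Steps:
$K{\left(G,U \right)} = \frac{1}{G}$ ($K{\left(G,U \right)} = \frac{2}{2 G} = 2 \frac{1}{2 G} = \frac{1}{G}$)
$O{\left(h \right)} = -9 + \frac{1}{2 h}$ ($O{\left(h \right)} = -9 + \frac{1}{h + h} = -9 + \frac{1}{2 h}$)
$c = 76534$
$\frac{1}{c + O{\left(t{\left(3,K{\left(-2,-5 \right)} \right)} \right)}} = \frac{1}{76534 - \left(9 - \frac{1}{2 \cdot 26}\right)} = \frac{1}{76534 + \left(-9 + \frac{1}{2} \cdot \frac{1}{26}\right)} = \frac{1}{76534 + \left(-9 + \frac{1}{52}\right)} = \frac{1}{76534 - \frac{467}{52}} = \frac{1}{\frac{3979301}{52}} = \frac{52}{3979301}$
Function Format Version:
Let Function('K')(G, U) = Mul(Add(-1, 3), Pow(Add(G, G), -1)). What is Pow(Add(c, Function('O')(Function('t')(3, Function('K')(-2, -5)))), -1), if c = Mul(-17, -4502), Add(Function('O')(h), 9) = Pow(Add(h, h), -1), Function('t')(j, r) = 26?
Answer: Rational(52, 3979301) ≈ 1.3068e-5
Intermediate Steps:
Function('K')(G, U) = Pow(G, -1) (Function('K')(G, U) = Mul(2, Pow(Mul(2, G), -1)) = Mul(2, Mul(Rational(1, 2), Pow(G, -1))) = Pow(G, -1))
Function('O')(h) = Add(-9, Mul(Rational(1, 2), Pow(h, -1))) (Function('O')(h) = Add(-9, Pow(Add(h, h), -1)) = Add(-9, Pow(Mul(2, h), -1)) = Add(-9, Mul(Rational(1, 2), Pow(h, -1))))
c = 76534
Pow(Add(c, Function('O')(Function('t')(3, Function('K')(-2, -5)))), -1) = Pow(Add(76534, Add(-9, Mul(Rational(1, 2), Pow(26, -1)))), -1) = Pow(Add(76534, Add(-9, Mul(Rational(1, 2), Rational(1, 26)))), -1) = Pow(Add(76534, Add(-9, Rational(1, 52))), -1) = Pow(Add(76534, Rational(-467, 52)), -1) = Pow(Rational(3979301, 52), -1) = Rational(52, 3979301)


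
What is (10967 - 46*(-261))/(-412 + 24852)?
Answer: 22973/24440 ≈ 0.93998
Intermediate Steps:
(10967 - 46*(-261))/(-412 + 24852) = (10967 + 12006)/24440 = 22973*(1/24440) = 22973/24440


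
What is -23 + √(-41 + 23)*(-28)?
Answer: -23 - 84*I*√2 ≈ -23.0 - 118.79*I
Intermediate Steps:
-23 + √(-41 + 23)*(-28) = -23 + √(-18)*(-28) = -23 + (3*I*√2)*(-28) = -23 - 84*I*√2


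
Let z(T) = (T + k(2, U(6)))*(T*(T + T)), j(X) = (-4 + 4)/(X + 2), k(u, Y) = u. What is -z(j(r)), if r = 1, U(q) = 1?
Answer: 0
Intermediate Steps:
j(X) = 0 (j(X) = 0/(2 + X) = 0)
z(T) = 2*T²*(2 + T) (z(T) = (T + 2)*(T*(T + T)) = (2 + T)*(T*(2*T)) = (2 + T)*(2*T²) = 2*T²*(2 + T))
-z(j(r)) = -2*0²*(2 + 0) = -2*0*2 = -1*0 = 0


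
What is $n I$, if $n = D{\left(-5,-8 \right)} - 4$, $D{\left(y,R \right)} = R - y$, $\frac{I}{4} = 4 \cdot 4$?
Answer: $-448$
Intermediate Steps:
$I = 64$ ($I = 4 \cdot 4 \cdot 4 = 4 \cdot 16 = 64$)
$n = -7$ ($n = \left(-8 - -5\right) - 4 = \left(-8 + 5\right) - 4 = -3 - 4 = -7$)
$n I = \left(-7\right) 64 = -448$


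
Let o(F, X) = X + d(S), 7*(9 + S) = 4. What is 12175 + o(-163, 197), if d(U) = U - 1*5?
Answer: 86510/7 ≈ 12359.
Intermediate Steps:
S = -59/7 (S = -9 + (⅐)*4 = -9 + 4/7 = -59/7 ≈ -8.4286)
d(U) = -5 + U (d(U) = U - 5 = -5 + U)
o(F, X) = -94/7 + X (o(F, X) = X + (-5 - 59/7) = X - 94/7 = -94/7 + X)
12175 + o(-163, 197) = 12175 + (-94/7 + 197) = 12175 + 1285/7 = 86510/7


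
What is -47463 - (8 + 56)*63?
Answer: -51495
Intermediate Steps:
-47463 - (8 + 56)*63 = -47463 - 64*63 = -47463 - 1*4032 = -47463 - 4032 = -51495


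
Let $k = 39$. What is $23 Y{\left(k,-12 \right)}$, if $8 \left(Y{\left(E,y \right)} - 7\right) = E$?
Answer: $\frac{2185}{8} \approx 273.13$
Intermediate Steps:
$Y{\left(E,y \right)} = 7 + \frac{E}{8}$
$23 Y{\left(k,-12 \right)} = 23 \left(7 + \frac{1}{8} \cdot 39\right) = 23 \left(7 + \frac{39}{8}\right) = 23 \cdot \frac{95}{8} = \frac{2185}{8}$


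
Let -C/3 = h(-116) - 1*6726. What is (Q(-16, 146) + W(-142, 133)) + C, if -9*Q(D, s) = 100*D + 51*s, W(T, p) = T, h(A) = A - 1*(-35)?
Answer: 176665/9 ≈ 19629.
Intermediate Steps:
h(A) = 35 + A (h(A) = A + 35 = 35 + A)
Q(D, s) = -100*D/9 - 17*s/3 (Q(D, s) = -(100*D + 51*s)/9 = -(51*s + 100*D)/9 = -100*D/9 - 17*s/3)
C = 20421 (C = -3*((35 - 116) - 1*6726) = -3*(-81 - 6726) = -3*(-6807) = 20421)
(Q(-16, 146) + W(-142, 133)) + C = ((-100/9*(-16) - 17/3*146) - 142) + 20421 = ((1600/9 - 2482/3) - 142) + 20421 = (-5846/9 - 142) + 20421 = -7124/9 + 20421 = 176665/9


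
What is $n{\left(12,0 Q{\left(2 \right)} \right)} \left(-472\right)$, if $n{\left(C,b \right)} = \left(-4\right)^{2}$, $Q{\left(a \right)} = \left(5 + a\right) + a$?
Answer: $-7552$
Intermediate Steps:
$Q{\left(a \right)} = 5 + 2 a$
$n{\left(C,b \right)} = 16$
$n{\left(12,0 Q{\left(2 \right)} \right)} \left(-472\right) = 16 \left(-472\right) = -7552$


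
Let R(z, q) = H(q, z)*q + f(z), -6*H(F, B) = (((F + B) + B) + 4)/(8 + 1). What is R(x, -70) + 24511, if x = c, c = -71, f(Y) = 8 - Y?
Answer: 656650/27 ≈ 24320.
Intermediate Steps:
H(F, B) = -2/27 - B/27 - F/54 (H(F, B) = -(((F + B) + B) + 4)/(6*(8 + 1)) = -(((B + F) + B) + 4)/(6*9) = -((F + 2*B) + 4)/(6*9) = -(4 + F + 2*B)/(6*9) = -(4/9 + F/9 + 2*B/9)/6 = -2/27 - B/27 - F/54)
x = -71
R(z, q) = 8 - z + q*(-2/27 - z/27 - q/54) (R(z, q) = (-2/27 - z/27 - q/54)*q + (8 - z) = q*(-2/27 - z/27 - q/54) + (8 - z) = 8 - z + q*(-2/27 - z/27 - q/54))
R(x, -70) + 24511 = (8 - 1*(-71) - 1/54*(-70)*(4 - 70 + 2*(-71))) + 24511 = (8 + 71 - 1/54*(-70)*(4 - 70 - 142)) + 24511 = (8 + 71 - 1/54*(-70)*(-208)) + 24511 = (8 + 71 - 7280/27) + 24511 = -5147/27 + 24511 = 656650/27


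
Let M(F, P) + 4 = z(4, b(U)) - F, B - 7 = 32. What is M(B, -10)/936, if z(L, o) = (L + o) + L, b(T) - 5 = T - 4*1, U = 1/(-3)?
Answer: -103/2808 ≈ -0.036681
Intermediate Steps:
U = -⅓ ≈ -0.33333
b(T) = 1 + T (b(T) = 5 + (T - 4*1) = 5 + (T - 4) = 5 + (-4 + T) = 1 + T)
B = 39 (B = 7 + 32 = 39)
z(L, o) = o + 2*L
M(F, P) = 14/3 - F (M(F, P) = -4 + (((1 - ⅓) + 2*4) - F) = -4 + ((⅔ + 8) - F) = -4 + (26/3 - F) = 14/3 - F)
M(B, -10)/936 = (14/3 - 1*39)/936 = (14/3 - 39)*(1/936) = -103/3*1/936 = -103/2808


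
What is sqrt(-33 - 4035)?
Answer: 6*I*sqrt(113) ≈ 63.781*I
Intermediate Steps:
sqrt(-33 - 4035) = sqrt(-4068) = 6*I*sqrt(113)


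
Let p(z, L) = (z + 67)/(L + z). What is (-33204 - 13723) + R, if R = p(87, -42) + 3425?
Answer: -1957436/45 ≈ -43499.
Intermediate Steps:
p(z, L) = (67 + z)/(L + z)
R = 154279/45 (R = (67 + 87)/(-42 + 87) + 3425 = 154/45 + 3425 = 154279/45 ≈ 3428.4)
(-33204 - 13723) + R = (-33204 - 13723) + 154279/45 = -46927 + 154279/45 = -1957436/45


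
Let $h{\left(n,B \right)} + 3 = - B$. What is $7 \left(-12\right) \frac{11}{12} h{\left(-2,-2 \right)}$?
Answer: $77$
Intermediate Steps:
$h{\left(n,B \right)} = -3 - B$
$7 \left(-12\right) \frac{11}{12} h{\left(-2,-2 \right)} = 7 \left(-12\right) \frac{11}{12} \left(-3 - -2\right) = - 84 \cdot 11 \cdot \frac{1}{12} \left(-3 + 2\right) = - 84 \cdot \frac{11}{12} \left(-1\right) = \left(-84\right) \left(- \frac{11}{12}\right) = 77$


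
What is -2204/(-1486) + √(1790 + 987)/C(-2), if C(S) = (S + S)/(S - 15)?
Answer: 1102/743 + 17*√2777/4 ≈ 225.45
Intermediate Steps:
C(S) = 2*S/(-15 + S) (C(S) = (2*S)/(-15 + S) = 2*S/(-15 + S))
-2204/(-1486) + √(1790 + 987)/C(-2) = -2204/(-1486) + √(1790 + 987)/((2*(-2)/(-15 - 2))) = -2204*(-1/1486) + √2777/((2*(-2)/(-17))) = 1102/743 + √2777/((2*(-2)*(-1/17))) = 1102/743 + √2777/(4/17) = 1102/743 + √2777*(17/4) = 1102/743 + 17*√2777/4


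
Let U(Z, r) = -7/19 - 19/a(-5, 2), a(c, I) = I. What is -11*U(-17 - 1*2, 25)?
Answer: 4125/38 ≈ 108.55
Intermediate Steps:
U(Z, r) = -375/38 (U(Z, r) = -7/19 - 19/2 = -375/38)
-11*U(-17 - 1*2, 25) = -11*(-375/38) = 4125/38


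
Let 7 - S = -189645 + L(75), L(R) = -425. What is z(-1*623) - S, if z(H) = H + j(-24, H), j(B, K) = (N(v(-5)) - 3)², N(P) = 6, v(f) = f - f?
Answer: -190691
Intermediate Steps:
v(f) = 0
j(B, K) = 9 (j(B, K) = (6 - 3)² = 3² = 9)
z(H) = 9 + H (z(H) = H + 9 = 9 + H)
S = 190077 (S = 7 - (-189645 - 425) = 7 - 1*(-190070) = 7 + 190070 = 190077)
z(-1*623) - S = (9 - 1*623) - 1*190077 = (9 - 623) - 190077 = -614 - 190077 = -190691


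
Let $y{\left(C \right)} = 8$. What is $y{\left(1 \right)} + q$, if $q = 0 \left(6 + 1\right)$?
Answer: $8$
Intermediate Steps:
$q = 0$ ($q = 0 \cdot 7 = 0$)
$y{\left(1 \right)} + q = 8 + 0 = 8$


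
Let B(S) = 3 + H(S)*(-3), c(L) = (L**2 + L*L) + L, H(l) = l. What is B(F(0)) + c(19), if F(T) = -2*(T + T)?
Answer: 744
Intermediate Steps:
F(T) = -4*T
c(L) = L + 2*L**2 (c(L) = (L**2 + L**2) + L = 2*L**2 + L = L + 2*L**2)
B(S) = 3 - 3*S (B(S) = 3 + S*(-3) = 3 - 3*S)
B(F(0)) + c(19) = (3 - (-12)*0) + 19*(1 + 2*19) = (3 - 3*0) + 19*(1 + 38) = (3 + 0) + 19*39 = 3 + 741 = 744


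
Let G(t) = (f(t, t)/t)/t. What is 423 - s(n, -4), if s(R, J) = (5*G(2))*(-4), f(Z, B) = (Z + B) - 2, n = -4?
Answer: 433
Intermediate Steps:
f(Z, B) = -2 + B + Z (f(Z, B) = (B + Z) - 2 = -2 + B + Z)
G(t) = (-2 + 2*t)/t**2 (G(t) = ((-2 + t + t)/t)/t = ((-2 + 2*t)/t)/t = (-2 + 2*t)/t**2)
s(R, J) = -10 (s(R, J) = (5*(2*(-1 + 2)/2**2))*(-4) = (5*(2*(1/4)*1))*(-4) = (5*(1/2))*(-4) = (5/2)*(-4) = -10)
423 - s(n, -4) = 423 - 1*(-10) = 423 + 10 = 433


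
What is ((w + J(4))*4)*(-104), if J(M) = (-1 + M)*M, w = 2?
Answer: -5824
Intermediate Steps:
J(M) = M*(-1 + M)
((w + J(4))*4)*(-104) = ((2 + 4*(-1 + 4))*4)*(-104) = ((2 + 4*3)*4)*(-104) = ((2 + 12)*4)*(-104) = (14*4)*(-104) = 56*(-104) = -5824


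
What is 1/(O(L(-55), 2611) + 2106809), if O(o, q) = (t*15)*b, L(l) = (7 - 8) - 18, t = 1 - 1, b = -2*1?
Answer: 1/2106809 ≈ 4.7465e-7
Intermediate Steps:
b = -2
t = 0
L(l) = -19 (L(l) = -1 - 18 = -19)
O(o, q) = 0 (O(o, q) = (0*15)*(-2) = 0*(-2) = 0)
1/(O(L(-55), 2611) + 2106809) = 1/(0 + 2106809) = 1/2106809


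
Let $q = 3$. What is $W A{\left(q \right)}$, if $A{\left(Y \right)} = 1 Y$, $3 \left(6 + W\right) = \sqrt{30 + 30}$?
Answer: $-18 + 2 \sqrt{15} \approx -10.254$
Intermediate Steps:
$W = -6 + \frac{2 \sqrt{15}}{3}$ ($W = -6 + \frac{\sqrt{30 + 30}}{3} = -6 + \frac{\sqrt{60}}{3} = -6 + \frac{2 \sqrt{15}}{3} \approx -3.418$)
$A{\left(Y \right)} = Y$
$W A{\left(q \right)} = \left(-6 + \frac{2 \sqrt{15}}{3}\right) 3 = -18 + 2 \sqrt{15}$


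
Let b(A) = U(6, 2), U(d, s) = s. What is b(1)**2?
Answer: 4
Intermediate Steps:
b(A) = 2
b(1)**2 = 2**2 = 4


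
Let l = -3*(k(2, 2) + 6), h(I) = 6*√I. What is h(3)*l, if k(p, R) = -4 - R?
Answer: 0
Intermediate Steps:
l = 0 (l = -3*((-4 - 1*2) + 6) = -3*((-4 - 2) + 6) = -3*(-6 + 6) = -3*0 = 0)
h(3)*l = (6*√3)*0 = 0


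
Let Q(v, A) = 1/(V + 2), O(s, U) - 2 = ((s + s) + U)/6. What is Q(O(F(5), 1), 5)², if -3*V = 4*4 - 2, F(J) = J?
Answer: 9/64 ≈ 0.14063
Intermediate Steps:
O(s, U) = 2 + s/3 + U/6 (O(s, U) = 2 + ((s + s) + U)/6 = 2 + (2*s + U)*(⅙) = 2 + (U + 2*s)*(⅙) = 2 + (s/3 + U/6) = 2 + s/3 + U/6)
V = -14/3 (V = -(4*4 - 2)/3 = -(16 - 2)/3 = -⅓*14 = -14/3 ≈ -4.6667)
Q(v, A) = -3/8 (Q(v, A) = 1/(-14/3 + 2) = 1/(-8/3) = -3/8)
Q(O(F(5), 1), 5)² = (-3/8)² = 9/64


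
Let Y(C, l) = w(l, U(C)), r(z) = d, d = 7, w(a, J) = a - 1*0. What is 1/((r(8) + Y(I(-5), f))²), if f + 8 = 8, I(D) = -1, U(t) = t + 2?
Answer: 1/49 ≈ 0.020408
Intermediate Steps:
U(t) = 2 + t
w(a, J) = a (w(a, J) = a + 0 = a)
f = 0 (f = -8 + 8 = 0)
r(z) = 7
Y(C, l) = l
1/((r(8) + Y(I(-5), f))²) = 1/((7 + 0)²) = 1/(7²) = 1/49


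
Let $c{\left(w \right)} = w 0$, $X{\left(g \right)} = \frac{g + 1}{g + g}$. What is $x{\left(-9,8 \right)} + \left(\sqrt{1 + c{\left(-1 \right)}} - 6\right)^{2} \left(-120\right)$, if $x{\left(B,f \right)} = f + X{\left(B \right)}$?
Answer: $- \frac{26924}{9} \approx -2991.6$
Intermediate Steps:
$X{\left(g \right)} = \frac{1 + g}{2 g}$
$x{\left(B,f \right)} = f + \frac{1 + B}{2 B}$
$c{\left(w \right)} = 0$
$x{\left(-9,8 \right)} + \left(\sqrt{1 + c{\left(-1 \right)}} - 6\right)^{2} \left(-120\right) = \left(\frac{1}{2} + 8 + \frac{1}{2 \left(-9\right)}\right) + \left(\sqrt{1 + 0} - 6\right)^{2} \left(-120\right) = \left(\frac{1}{2} + 8 + \frac{1}{2} \left(- \frac{1}{9}\right)\right) + \left(\sqrt{1} - 6\right)^{2} \left(-120\right) = \left(\frac{1}{2} + 8 - \frac{1}{18}\right) + \left(1 - 6\right)^{2} \left(-120\right) = \frac{76}{9} + \left(-5\right)^{2} \left(-120\right) = \frac{76}{9} + 25 \left(-120\right) = \frac{76}{9} - 3000 = - \frac{26924}{9}$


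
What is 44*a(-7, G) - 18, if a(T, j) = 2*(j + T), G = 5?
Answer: -194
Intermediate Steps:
a(T, j) = 2*T + 2*j (a(T, j) = 2*(T + j) = 2*T + 2*j)
44*a(-7, G) - 18 = 44*(2*(-7) + 2*5) - 18 = 44*(-14 + 10) - 18 = 44*(-4) - 18 = -176 - 18 = -194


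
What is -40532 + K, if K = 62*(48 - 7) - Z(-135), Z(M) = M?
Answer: -37855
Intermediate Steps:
K = 2677 (K = 62*(48 - 7) - 1*(-135) = 62*41 + 135 = 2542 + 135 = 2677)
-40532 + K = -40532 + 2677 = -37855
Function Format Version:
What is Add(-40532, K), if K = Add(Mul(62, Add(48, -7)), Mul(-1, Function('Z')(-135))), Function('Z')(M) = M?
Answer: -37855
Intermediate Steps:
K = 2677 (K = Add(Mul(62, Add(48, -7)), Mul(-1, -135)) = Add(Mul(62, 41), 135) = Add(2542, 135) = 2677)
Add(-40532, K) = Add(-40532, 2677) = -37855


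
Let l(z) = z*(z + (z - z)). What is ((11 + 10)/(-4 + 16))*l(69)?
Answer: 33327/4 ≈ 8331.8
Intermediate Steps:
l(z) = z² (l(z) = z*(z + 0) = z*z = z²)
((11 + 10)/(-4 + 16))*l(69) = ((11 + 10)/(-4 + 16))*69² = (21/12)*4761 = (21*(1/12))*4761 = (7/4)*4761 = 33327/4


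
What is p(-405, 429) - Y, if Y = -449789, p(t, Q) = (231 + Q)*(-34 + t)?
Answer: 160049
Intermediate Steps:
p(t, Q) = (-34 + t)*(231 + Q)
p(-405, 429) - Y = (-7854 - 34*429 + 231*(-405) + 429*(-405)) - 1*(-449789) = (-7854 - 14586 - 93555 - 173745) + 449789 = -289740 + 449789 = 160049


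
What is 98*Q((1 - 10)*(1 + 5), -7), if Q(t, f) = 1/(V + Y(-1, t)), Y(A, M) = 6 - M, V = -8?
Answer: 49/26 ≈ 1.8846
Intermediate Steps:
Q(t, f) = 1/(-2 - t) (Q(t, f) = 1/(-8 + (6 - t)) = 1/(-2 - t))
98*Q((1 - 10)*(1 + 5), -7) = 98*(-1/(2 + (1 - 10)*(1 + 5))) = 98*(-1/(2 - 9*6)) = 98*(-1/(2 - 54)) = 98*(-1/(-52)) = 98*(-1*(-1/52)) = 98*(1/52) = 49/26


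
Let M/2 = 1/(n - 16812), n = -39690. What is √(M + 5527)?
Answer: 2*√122533435841/9417 ≈ 74.344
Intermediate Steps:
M = -1/28251 (M = 2/(-39690 - 16812) = 2/(-56502) = 2*(-1/56502) = -1/28251 ≈ -3.5397e-5)
√(M + 5527) = √(-1/28251 + 5527) = √(156143276/28251) = 2*√122533435841/9417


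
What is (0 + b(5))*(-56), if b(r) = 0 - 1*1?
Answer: 56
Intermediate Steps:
b(r) = -1 (b(r) = 0 - 1 = -1)
(0 + b(5))*(-56) = (0 - 1)*(-56) = -1*(-56) = 56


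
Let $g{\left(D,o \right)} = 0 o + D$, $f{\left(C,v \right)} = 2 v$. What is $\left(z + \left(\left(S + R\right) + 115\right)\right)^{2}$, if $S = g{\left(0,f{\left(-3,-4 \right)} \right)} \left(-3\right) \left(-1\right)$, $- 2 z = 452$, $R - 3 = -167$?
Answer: $75625$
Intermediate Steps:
$R = -164$ ($R = 3 - 167 = -164$)
$z = -226$ ($z = \left(- \frac{1}{2}\right) 452 = -226$)
$g{\left(D,o \right)} = D$ ($g{\left(D,o \right)} = 0 + D = D$)
$S = 0$ ($S = 0 \left(-3\right) \left(-1\right) = 0 \left(-1\right) = 0$)
$\left(z + \left(\left(S + R\right) + 115\right)\right)^{2} = \left(-226 + \left(\left(0 - 164\right) + 115\right)\right)^{2} = \left(-226 + \left(-164 + 115\right)\right)^{2} = \left(-226 - 49\right)^{2} = \left(-275\right)^{2} = 75625$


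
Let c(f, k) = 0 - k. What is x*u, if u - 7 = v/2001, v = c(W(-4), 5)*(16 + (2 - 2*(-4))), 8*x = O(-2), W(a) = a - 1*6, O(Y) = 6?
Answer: 13877/2668 ≈ 5.2013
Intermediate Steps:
W(a) = -6 + a (W(a) = a - 6 = -6 + a)
c(f, k) = -k
x = ¾ (x = (⅛)*6 = ¾ ≈ 0.75000)
v = -130 (v = (-1*5)*(16 + (2 - 2*(-4))) = -5*(16 + (2 + 8)) = -5*(16 + 10) = -5*26 = -130)
u = 13877/2001 (u = 7 - 130/2001 = 13877/2001 ≈ 6.9350)
x*u = (¾)*(13877/2001) = 13877/2668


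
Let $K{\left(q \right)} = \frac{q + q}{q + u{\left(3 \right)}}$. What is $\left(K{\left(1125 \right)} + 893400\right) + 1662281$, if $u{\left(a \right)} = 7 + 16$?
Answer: $\frac{1466962019}{574} \approx 2.5557 \cdot 10^{6}$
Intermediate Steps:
$u{\left(a \right)} = 23$
$K{\left(q \right)} = \frac{2 q}{23 + q}$ ($K{\left(q \right)} = \frac{q + q}{q + 23} = \frac{2 q}{23 + q}$)
$\left(K{\left(1125 \right)} + 893400\right) + 1662281 = \left(2 \cdot 1125 \frac{1}{23 + 1125} + 893400\right) + 1662281 = \left(2 \cdot 1125 \cdot \frac{1}{1148} + 893400\right) + 1662281 = \left(\frac{1125}{574} + 893400\right) + 1662281 = \frac{512812725}{574} + 1662281 = \frac{1466962019}{574}$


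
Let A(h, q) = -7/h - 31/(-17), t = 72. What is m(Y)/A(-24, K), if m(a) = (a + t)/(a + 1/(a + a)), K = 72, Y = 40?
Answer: 1218560/920821 ≈ 1.3233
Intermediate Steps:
A(h, q) = 31/17 - 7/h (A(h, q) = -7/h - 31*(-1/17) = -7/h + 31/17 = 31/17 - 7/h)
m(a) = (72 + a)/(a + 1/(2*a)) (m(a) = (a + 72)/(a + 1/(a + a)) = (72 + a)/(a + 1/(2*a)))
m(Y)/A(-24, K) = (2*40*(72 + 40)/(1 + 2*40²))/(31/17 - 7/(-24)) = (2*40*112/(1 + 2*1600))/(31/17 - 7*(-1/24)) = (2*40*112/(1 + 3200))/(31/17 + 7/24) = (2*40*112/3201)/(863/408) = (2*40*(1/3201)*112)*(408/863) = (8960/3201)*(408/863) = 1218560/920821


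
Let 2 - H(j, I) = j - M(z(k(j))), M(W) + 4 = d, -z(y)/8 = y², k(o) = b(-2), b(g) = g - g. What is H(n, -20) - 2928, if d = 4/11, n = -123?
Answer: -30873/11 ≈ -2806.6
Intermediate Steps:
b(g) = 0
k(o) = 0
z(y) = -8*y²
d = 4/11 (d = 4*(1/11) = 4/11 ≈ 0.36364)
M(W) = -40/11 (M(W) = -4 + 4/11 = -40/11)
H(j, I) = -18/11 - j (H(j, I) = 2 - (j - 1*(-40/11)) = 2 - (j + 40/11) = 2 - (40/11 + j) = 2 + (-40/11 - j) = -18/11 - j)
H(n, -20) - 2928 = (-18/11 - 1*(-123)) - 2928 = (-18/11 + 123) - 2928 = 1335/11 - 2928 = -30873/11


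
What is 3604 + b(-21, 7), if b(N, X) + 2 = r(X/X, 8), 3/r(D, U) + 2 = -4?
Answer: 7203/2 ≈ 3601.5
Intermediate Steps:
r(D, U) = -½ (r(D, U) = 3/(-2 - 4) = 3/(-6) = 3*(-⅙) = -½)
b(N, X) = -5/2 (b(N, X) = -2 - ½ = -5/2)
3604 + b(-21, 7) = 3604 - 5/2 = 7203/2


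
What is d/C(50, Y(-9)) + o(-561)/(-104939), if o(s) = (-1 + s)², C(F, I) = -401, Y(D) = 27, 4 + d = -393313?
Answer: 41147639219/42080539 ≈ 977.83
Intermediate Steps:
d = -393317 (d = -4 - 393313 = -393317)
d/C(50, Y(-9)) + o(-561)/(-104939) = -393317/(-401) + (-1 - 561)²/(-104939) = -393317*(-1/401) + (-562)²*(-1/104939) = 393317/401 + 315844*(-1/104939) = 393317/401 - 315844/104939 = 41147639219/42080539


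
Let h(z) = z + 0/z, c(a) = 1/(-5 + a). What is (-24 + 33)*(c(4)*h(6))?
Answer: -54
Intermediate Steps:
h(z) = z (h(z) = z + 0 = z)
(-24 + 33)*(c(4)*h(6)) = (-24 + 33)*(6/(-5 + 4)) = 9*(6/(-1)) = 9*(-1*6) = 9*(-6) = -54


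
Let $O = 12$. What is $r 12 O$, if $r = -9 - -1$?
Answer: $-1152$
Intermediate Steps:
$r = -8$ ($r = -9 + 1 = -8$)
$r 12 O = \left(-8\right) 12 \cdot 12 = \left(-96\right) 12 = -1152$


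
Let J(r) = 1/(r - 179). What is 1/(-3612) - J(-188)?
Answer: 3245/1325604 ≈ 0.0024479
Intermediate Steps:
J(r) = 1/(-179 + r)
1/(-3612) - J(-188) = 1/(-3612) - 1/(-179 - 188) = -1/3612 - 1/(-367) = -1/3612 - 1*(-1/367) = -1/3612 + 1/367 = 3245/1325604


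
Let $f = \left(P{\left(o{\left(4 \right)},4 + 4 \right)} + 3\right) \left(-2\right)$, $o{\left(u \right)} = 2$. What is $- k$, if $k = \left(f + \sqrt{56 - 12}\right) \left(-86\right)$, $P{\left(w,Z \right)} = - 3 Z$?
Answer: $3612 + 172 \sqrt{11} \approx 4182.5$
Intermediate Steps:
$f = 42$ ($f = \left(- 3 \left(4 + 4\right) + 3\right) \left(-2\right) = \left(\left(-3\right) 8 + 3\right) \left(-2\right) = \left(-24 + 3\right) \left(-2\right) = \left(-21\right) \left(-2\right) = 42$)
$k = -3612 - 172 \sqrt{11}$ ($k = \left(42 + \sqrt{56 - 12}\right) \left(-86\right) = \left(42 + \sqrt{44}\right) \left(-86\right) = \left(42 + 2 \sqrt{11}\right) \left(-86\right) = -3612 - 172 \sqrt{11} \approx -4182.5$)
$- k = - (-3612 - 172 \sqrt{11}) = 3612 + 172 \sqrt{11}$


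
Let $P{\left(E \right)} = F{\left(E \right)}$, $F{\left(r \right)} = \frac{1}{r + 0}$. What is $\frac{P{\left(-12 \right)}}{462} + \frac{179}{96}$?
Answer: $\frac{41345}{22176} \approx 1.8644$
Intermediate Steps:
$F{\left(r \right)} = \frac{1}{r}$
$P{\left(E \right)} = \frac{1}{E}$
$\frac{P{\left(-12 \right)}}{462} + \frac{179}{96} = \frac{1}{\left(-12\right) 462} + \frac{179}{96} = \left(- \frac{1}{12}\right) \frac{1}{462} + 179 \cdot \frac{1}{96} = - \frac{1}{5544} + \frac{179}{96} = \frac{41345}{22176}$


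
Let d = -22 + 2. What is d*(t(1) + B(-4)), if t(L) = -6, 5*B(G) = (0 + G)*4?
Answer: 184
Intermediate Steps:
d = -20
B(G) = 4*G/5 (B(G) = ((0 + G)*4)/5 = (G*4)/5 = (4*G)/5 = 4*G/5)
d*(t(1) + B(-4)) = -20*(-6 + (⅘)*(-4)) = -20*(-6 - 16/5) = -20*(-46/5) = 184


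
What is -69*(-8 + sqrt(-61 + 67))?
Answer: 552 - 69*sqrt(6) ≈ 382.99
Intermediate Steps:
-69*(-8 + sqrt(-61 + 67)) = -69*(-8 + sqrt(6)) = 552 - 69*sqrt(6)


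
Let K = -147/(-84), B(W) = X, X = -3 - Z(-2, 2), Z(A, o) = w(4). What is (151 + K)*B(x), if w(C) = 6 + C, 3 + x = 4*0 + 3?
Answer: -7943/4 ≈ -1985.8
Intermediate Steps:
x = 0 (x = -3 + (4*0 + 3) = -3 + (0 + 3) = -3 + 3 = 0)
Z(A, o) = 10 (Z(A, o) = 6 + 4 = 10)
X = -13 (X = -3 - 1*10 = -3 - 10 = -13)
B(W) = -13
K = 7/4 (K = -147*(-1/84) = 7/4 ≈ 1.7500)
(151 + K)*B(x) = (151 + 7/4)*(-13) = (611/4)*(-13) = -7943/4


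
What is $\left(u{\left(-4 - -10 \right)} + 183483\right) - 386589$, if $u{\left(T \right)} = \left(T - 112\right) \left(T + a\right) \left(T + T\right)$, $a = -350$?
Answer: $234462$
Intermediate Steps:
$u{\left(T \right)} = 2 T \left(-350 + T\right) \left(-112 + T\right)$ ($u{\left(T \right)} = \left(T - 112\right) \left(T - 350\right) \left(T + T\right) = \left(-112 + T\right) \left(-350 + T\right) 2 T = \left(-350 + T\right) \left(-112 + T\right) 2 T = 2 T \left(-350 + T\right) \left(-112 + T\right)$)
$\left(u{\left(-4 - -10 \right)} + 183483\right) - 386589 = \left(2 \left(-4 - -10\right) \left(39200 + \left(-4 - -10\right)^{2} - 462 \left(-4 - -10\right)\right) + 183483\right) - 386589 = \left(2 \left(-4 + 10\right) \left(39200 + \left(-4 + 10\right)^{2} - 462 \left(-4 + 10\right)\right) + 183483\right) - 386589 = \left(2 \cdot 6 \left(39200 + 6^{2} - 2772\right) + 183483\right) - 386589 = \left(2 \cdot 6 \left(39200 + 36 - 2772\right) + 183483\right) - 386589 = \left(2 \cdot 6 \cdot 36464 + 183483\right) - 386589 = \left(437568 + 183483\right) - 386589 = 621051 - 386589 = 234462$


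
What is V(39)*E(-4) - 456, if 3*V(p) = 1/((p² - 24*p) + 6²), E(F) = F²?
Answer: -849512/1863 ≈ -455.99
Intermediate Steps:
V(p) = 1/(3*(36 + p² - 24*p)) (V(p) = 1/(3*((p² - 24*p) + 6²)) = 1/(3*((p² - 24*p) + 36)) = 1/(3*(36 + p² - 24*p)))
V(39)*E(-4) - 456 = (1/(3*(36 + 39² - 24*39)))*(-4)² - 456 = (1/(3*(36 + 1521 - 936)))*16 - 456 = ((⅓)/621)*16 - 456 = ((⅓)*(1/621))*16 - 456 = (1/1863)*16 - 456 = 16/1863 - 456 = -849512/1863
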